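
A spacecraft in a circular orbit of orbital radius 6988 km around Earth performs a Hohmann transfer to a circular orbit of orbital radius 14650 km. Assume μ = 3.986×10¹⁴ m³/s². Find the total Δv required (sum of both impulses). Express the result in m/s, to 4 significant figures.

r₁ = 6988 km = 6.988×10⁶ m.
r₂ = 14650 km = 1.465×10⁷ m.
Transfer ellipse a_t = (r₁ + r₂)/2 = 1.082×10⁷ m.
At r₁: circular v_c1 = √(μ/r₁) = 7553 m/s; transfer-perigee v_p = √[μ(2/r₁ − 1/a_t)] = 8789 m/s.
Δv₁ = v_p − v_c1 = 1236 m/s.
At r₂: circular v_c2 = √(μ/r₂) = 5216 m/s; transfer-apogee v_a = √[μ(2/r₂ − 1/a_t)] = 4192 m/s.
Δv₂ = v_c2 − v_a = 1024 m/s.
Total Δv = Δv₁ + Δv₂ = 2260 m/s.

Δv_total ≈ 2260 m/s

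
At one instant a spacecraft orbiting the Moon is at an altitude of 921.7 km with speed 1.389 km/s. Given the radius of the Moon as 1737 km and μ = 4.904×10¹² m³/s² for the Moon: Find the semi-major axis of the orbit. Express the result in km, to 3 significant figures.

r = 1737 + 921.7 = 2658.7 km = 2.659×10⁶ m.
Vis-viva rearranged: 1/a = 2/r − v²/μ = 7.522×10⁻⁷ − 3.934×10⁻⁷ = 3.588×10⁻⁷ m⁻¹.
a = 2.787×10⁶ m = 2786.8 km.

a ≈ 2790 km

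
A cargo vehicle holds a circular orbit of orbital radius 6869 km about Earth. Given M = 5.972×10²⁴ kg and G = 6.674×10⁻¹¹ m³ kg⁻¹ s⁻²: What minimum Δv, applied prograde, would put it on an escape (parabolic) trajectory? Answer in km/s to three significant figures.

Δv ≈ 3.16 km/s

μ = GM = 6.674×10⁻¹¹ × 5.972×10²⁴ = 3.986×10¹⁴ m³/s².
r = 6869 km = 6.869×10⁶ m.
Circular speed v_c = √(μ/r) = 7617 m/s.
Escape speed v_esc = √(2μ/r) = √2 × v_c = 10770 m/s.
Δv = v_esc − v_c = 3155 m/s = 3.155 km/s.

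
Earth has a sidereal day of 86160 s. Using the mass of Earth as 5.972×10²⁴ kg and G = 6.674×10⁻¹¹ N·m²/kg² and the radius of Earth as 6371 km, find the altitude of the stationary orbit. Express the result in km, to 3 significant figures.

μ = GM = 6.674×10⁻¹¹ × 5.972×10²⁴ = 3.986×10¹⁴ m³/s².
A synchronous orbit has period T, so by Kepler's third law a = (μT²/4π²)^(1/3).
μT²/4π² = 3.986×10¹⁴ × (8.616×10⁴)² / 39.48 = 7.495×10²² m³.
a = 4.216×10⁷ m = 42162 km.
Altitude h = a − R = 42162 − 6371 = 35791 km.

h_sync ≈ 35800 km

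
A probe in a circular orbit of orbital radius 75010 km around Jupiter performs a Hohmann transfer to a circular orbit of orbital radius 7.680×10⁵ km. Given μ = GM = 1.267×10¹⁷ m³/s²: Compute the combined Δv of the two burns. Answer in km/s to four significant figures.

Δv_total ≈ 21.80 km/s

r₁ = 75010 km = 7.501×10⁷ m.
r₂ = 7.680×10⁵ km = 7.680×10⁸ m.
Transfer ellipse a_t = (r₁ + r₂)/2 = 4.215×10⁸ m.
At r₁: circular v_c1 = √(μ/r₁) = 41100 m/s; transfer-perijove v_p = √[μ(2/r₁ − 1/a_t)] = 55480 m/s.
Δv₁ = v_p − v_c1 = 14380 m/s.
At r₂: circular v_c2 = √(μ/r₂) = 12840 m/s; transfer-apojove v_a = √[μ(2/r₂ − 1/a_t)] = 5418 m/s.
Δv₂ = v_c2 − v_a = 7426 m/s.
Total Δv = Δv₁ + Δv₂ = 21800 m/s = 21.80 km/s.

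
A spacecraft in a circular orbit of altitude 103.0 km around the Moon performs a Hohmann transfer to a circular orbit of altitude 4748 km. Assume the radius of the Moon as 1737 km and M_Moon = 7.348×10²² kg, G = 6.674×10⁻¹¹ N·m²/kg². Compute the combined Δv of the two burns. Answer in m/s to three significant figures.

Δv_total ≈ 697 m/s

μ = GM = 6.674×10⁻¹¹ × 7.348×10²² = 4.904×10¹² m³/s².
r₁ = 1737 + 103.0 = 1840.0 km = 1.8400×10⁶ m.
r₂ = 1737 + 4748 = 6485.0 km = 6.4850×10⁶ m.
Transfer ellipse a_t = (r₁ + r₂)/2 = 4.162×10⁶ m.
At r₁: circular v_c1 = √(μ/r₁) = 1633 m/s; transfer-perilune v_p = √[μ(2/r₁ − 1/a_t)] = 2038 m/s.
Δv₁ = v_p − v_c1 = 405.2 m/s.
At r₂: circular v_c2 = √(μ/r₂) = 869.6 m/s; transfer-apolune v_a = √[μ(2/r₂ − 1/a_t)] = 578.2 m/s.
Δv₂ = v_c2 − v_a = 291.4 m/s.
Total Δv = Δv₁ + Δv₂ = 696.6 m/s.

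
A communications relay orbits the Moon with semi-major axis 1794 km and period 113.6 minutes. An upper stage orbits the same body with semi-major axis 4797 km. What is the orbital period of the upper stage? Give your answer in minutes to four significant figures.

Kepler's third law: T² ∝ a³, so T₂ = T₁ (a₂/a₁)^(3/2).
a₂/a₁ = 2.674, (a₂/a₁)^(3/2) = 4.372.
T₂ = 113.6 × 4.372 = 496.7 minutes.

T₂ ≈ 496.7 minutes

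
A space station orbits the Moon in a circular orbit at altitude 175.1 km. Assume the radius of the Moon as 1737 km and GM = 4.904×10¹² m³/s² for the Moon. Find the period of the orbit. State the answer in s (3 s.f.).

T ≈ 7500 s

r = 1737 + 175.1 = 1912.1 km = 1.9121×10⁶ m.
Kepler's third law: T = 2π√(r³/μ) = 2π√((1.912×10⁶)³ / 4.904×10¹²).
r³/μ = 1.426×10⁶ s², so T = 2π × 1.194×10³ = 7.502×10³ s.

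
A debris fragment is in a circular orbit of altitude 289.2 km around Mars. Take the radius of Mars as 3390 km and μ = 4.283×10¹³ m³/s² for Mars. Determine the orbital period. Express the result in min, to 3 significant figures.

T ≈ 113 min

r = 3390 + 289.2 = 3679.2 km = 3.6792×10⁶ m.
Kepler's third law: T = 2π√(r³/μ) = 2π√((3.679×10⁶)³ / 4.283×10¹³).
r³/μ = 1.163×10⁶ s², so T = 2π × 1.078×10³ = 6.775×10³ s.
Converting: 6.775×10³ s ÷ 60.00 = 112.9 min.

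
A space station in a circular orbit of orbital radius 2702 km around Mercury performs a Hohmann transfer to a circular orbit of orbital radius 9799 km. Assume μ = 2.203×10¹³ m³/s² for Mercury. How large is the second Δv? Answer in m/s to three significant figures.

r₁ = 2702 km = 2.702×10⁶ m.
r₂ = 9799 km = 9.799×10⁶ m.
Transfer ellipse a_t = (r₁ + r₂)/2 = 6.250×10⁶ m.
At r₁: circular v_c1 = √(μ/r₁) = 2855 m/s; transfer-periherm v_p = √[μ(2/r₁ − 1/a_t)] = 3575 m/s.
At r₂: circular v_c2 = √(μ/r₂) = 1499 m/s; transfer-apoherm v_a = √[μ(2/r₂ − 1/a_t)] = 985.8 m/s.
Δv₂ = v_c2 − v_a = 513.6 m/s.

Δv ≈ 514 m/s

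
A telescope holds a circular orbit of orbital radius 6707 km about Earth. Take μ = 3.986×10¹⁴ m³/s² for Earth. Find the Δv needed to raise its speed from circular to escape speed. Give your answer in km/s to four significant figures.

r = 6707 km = 6.707×10⁶ m.
Circular speed v_c = √(μ/r) = 7709 m/s.
Escape speed v_esc = √(2μ/r) = √2 × v_c = 10900 m/s.
Δv = v_esc − v_c = 3193 m/s = 3.193 km/s.

Δv ≈ 3.193 km/s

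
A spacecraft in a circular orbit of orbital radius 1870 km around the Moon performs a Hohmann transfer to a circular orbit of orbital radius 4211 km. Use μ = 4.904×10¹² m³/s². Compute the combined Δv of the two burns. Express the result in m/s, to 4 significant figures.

Δv_total ≈ 519.2 m/s

r₁ = 1870 km = 1.870×10⁶ m.
r₂ = 4211 km = 4.211×10⁶ m.
Transfer ellipse a_t = (r₁ + r₂)/2 = 3.040×10⁶ m.
At r₁: circular v_c1 = √(μ/r₁) = 1619 m/s; transfer-perilune v_p = √[μ(2/r₁ − 1/a_t)] = 1906 m/s.
Δv₁ = v_p − v_c1 = 286.4 m/s.
At r₂: circular v_c2 = √(μ/r₂) = 1079 m/s; transfer-apolune v_a = √[μ(2/r₂ − 1/a_t)] = 846.3 m/s.
Δv₂ = v_c2 − v_a = 232.8 m/s.
Total Δv = Δv₁ + Δv₂ = 519.2 m/s.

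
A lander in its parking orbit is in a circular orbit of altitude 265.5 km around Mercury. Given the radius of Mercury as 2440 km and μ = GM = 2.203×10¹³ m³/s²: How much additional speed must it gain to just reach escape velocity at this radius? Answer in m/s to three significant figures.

Δv ≈ 1180 m/s

r = 2440 + 265.5 = 2705.5 km = 2.7055×10⁶ m.
Circular speed v_c = √(μ/r) = 2854 m/s.
Escape speed v_esc = √(2μ/r) = √2 × v_c = 4036 m/s.
Δv = v_esc − v_c = 1182 m/s.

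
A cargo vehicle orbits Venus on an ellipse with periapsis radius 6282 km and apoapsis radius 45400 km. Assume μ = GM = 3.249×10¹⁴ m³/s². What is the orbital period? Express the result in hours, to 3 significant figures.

Semi-major axis a = (r_p + r_a)/2 = (6282.0 + 45400)/2 = 25841 km = 2.584×10⁷ m.
By Kepler's third law T = 2π√(a³/μ) = 2π × 7.288×10³ = 4.579×10⁴ s.
= 12.72 hours.

T ≈ 12.7 hours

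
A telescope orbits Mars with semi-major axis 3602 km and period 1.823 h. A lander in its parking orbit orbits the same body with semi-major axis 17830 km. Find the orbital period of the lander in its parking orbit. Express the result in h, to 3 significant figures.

T₂ ≈ 20.1 h

Kepler's third law: T² ∝ a³, so T₂ = T₁ (a₂/a₁)^(3/2).
a₂/a₁ = 4.950, (a₂/a₁)^(3/2) = 11.01.
T₂ = 1.823 × 11.01 = 20.08 h.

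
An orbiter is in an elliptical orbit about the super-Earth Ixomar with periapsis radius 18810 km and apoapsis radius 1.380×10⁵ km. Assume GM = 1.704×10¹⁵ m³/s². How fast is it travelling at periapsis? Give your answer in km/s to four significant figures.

Semi-major axis a = (r_p + r_a)/2 = 78405 km = 7.840×10⁷ m.
Vis-viva: v² = μ(2/r − 1/a) = 1.704×10¹⁵ × (1.063×10⁻⁷ − 1.275×10⁻⁸) = 1.594×10⁸ m²/s².
v = 12630 m/s = 12.63 km/s.

v ≈ 12.63 km/s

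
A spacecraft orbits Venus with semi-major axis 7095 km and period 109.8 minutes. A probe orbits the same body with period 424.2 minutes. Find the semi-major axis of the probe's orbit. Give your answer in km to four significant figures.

Kepler's third law: a³ ∝ T², so a₂ = a₁ (T₂/T₁)^(2/3).
T₂/T₁ = 3.863, (T₂/T₁)^(2/3) = 2.462.
a₂ = 7095 × 2.462 = 17470 km.

a₂ ≈ 17470 km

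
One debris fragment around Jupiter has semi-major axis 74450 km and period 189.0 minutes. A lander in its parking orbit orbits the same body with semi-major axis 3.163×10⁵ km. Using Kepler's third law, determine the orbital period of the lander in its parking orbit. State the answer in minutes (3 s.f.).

Kepler's third law: T² ∝ a³, so T₂ = T₁ (a₂/a₁)^(3/2).
a₂/a₁ = 4.248, (a₂/a₁)^(3/2) = 8.757.
T₂ = 189.0 × 8.757 = 1655 minutes.

T₂ ≈ 1660 minutes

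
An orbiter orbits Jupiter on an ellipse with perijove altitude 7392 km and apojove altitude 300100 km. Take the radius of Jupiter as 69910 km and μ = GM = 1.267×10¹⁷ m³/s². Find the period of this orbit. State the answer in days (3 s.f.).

r_p = 69910 + 7392 = 77302 km = 7.7302×10⁷ m.
r_a = 69910 + 300100 = 370010 km = 3.7001×10⁸ m.
Semi-major axis a = (r_p + r_a)/2 = (77302 + 3.7001×10⁵)/2 = 2.2366×10⁵ km = 2.237×10⁸ m.
By Kepler's third law T = 2π√(a³/μ) = 2π × 9.397×10³ = 5.904×10⁴ s.
= 0.6834 days.

T ≈ 0.683 days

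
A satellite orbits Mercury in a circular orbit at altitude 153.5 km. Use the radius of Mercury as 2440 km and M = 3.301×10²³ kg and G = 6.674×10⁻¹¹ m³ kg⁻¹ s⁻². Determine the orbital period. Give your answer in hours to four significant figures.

T ≈ 1.553 hours

μ = GM = 6.674×10⁻¹¹ × 3.301×10²³ = 2.203×10¹³ m³/s².
r = 2440 + 153.5 = 2593.5 km = 2.5935×10⁶ m.
Kepler's third law: T = 2π√(r³/μ) = 2π√((2.594×10⁶)³ / 2.203×10¹³).
r³/μ = 7.918×10⁵ s², so T = 2π × 8.898×10² = 5.591×10³ s.
Converting: 5.591×10³ s ÷ 3600 = 1.553 hours.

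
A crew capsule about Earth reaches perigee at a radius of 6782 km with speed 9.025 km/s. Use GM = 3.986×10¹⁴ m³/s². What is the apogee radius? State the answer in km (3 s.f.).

r_p = 6.782×10⁶ m.
Specific energy ε = v²/2 − μ/r = -1.805×10⁷ J/kg, so a = −μ/(2ε) = 1.104×10⁷ m.
The apsides satisfy r_p + r_a = 2a, so the apogee radius is 2a − r_p = 1.530×10⁷ m = 15304 km.

apogee radius ≈ 15300 km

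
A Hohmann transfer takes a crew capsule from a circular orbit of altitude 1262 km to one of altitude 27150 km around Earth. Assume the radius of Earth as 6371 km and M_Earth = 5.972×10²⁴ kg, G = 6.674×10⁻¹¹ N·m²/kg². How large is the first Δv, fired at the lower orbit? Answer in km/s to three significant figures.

μ = GM = 6.674×10⁻¹¹ × 5.972×10²⁴ = 3.986×10¹⁴ m³/s².
r₁ = 6371 + 1262 = 7633.0 km = 7.6330×10⁶ m.
r₂ = 6371 + 27150 = 33521 km = 3.3521×10⁷ m.
Transfer ellipse a_t = (r₁ + r₂)/2 = 2.058×10⁷ m.
At r₁: circular v_c1 = √(μ/r₁) = 7226 m/s; transfer-perigee v_p = √[μ(2/r₁ − 1/a_t)] = 9223 m/s.
Δv₁ = v_p − v_c1 = 1997 m/s.
= 1.997 km/s.

Δv ≈ 2.00 km/s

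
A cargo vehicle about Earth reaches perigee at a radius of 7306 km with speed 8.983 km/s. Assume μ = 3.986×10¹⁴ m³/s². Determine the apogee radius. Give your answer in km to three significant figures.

apogee radius ≈ 20700 km

r_p = 7.306×10⁶ m.
Specific energy ε = v²/2 − μ/r = -1.421×10⁷ J/kg, so a = −μ/(2ε) = 1.402×10⁷ m.
The apsides satisfy r_p + r_a = 2a, so the apogee radius is 2a − r_p = 2.074×10⁷ m = 20743 km.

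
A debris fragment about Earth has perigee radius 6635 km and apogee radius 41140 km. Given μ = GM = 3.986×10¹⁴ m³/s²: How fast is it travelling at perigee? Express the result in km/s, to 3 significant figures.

Semi-major axis a = (r_p + r_a)/2 = 23888 km = 2.389×10⁷ m.
Vis-viva: v² = μ(2/r − 1/a) = 3.986×10¹⁴ × (3.014×10⁻⁷ − 4.186×10⁻⁸) = 1.035×10⁸ m²/s².
v = 10170 m/s = 10.17 km/s.

v ≈ 10.2 km/s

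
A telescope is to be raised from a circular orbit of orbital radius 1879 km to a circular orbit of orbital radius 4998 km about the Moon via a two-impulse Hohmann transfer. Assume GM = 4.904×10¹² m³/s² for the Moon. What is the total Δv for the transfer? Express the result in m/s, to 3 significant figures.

r₁ = 1879 km = 1.879×10⁶ m.
r₂ = 4998 km = 4.998×10⁶ m.
Transfer ellipse a_t = (r₁ + r₂)/2 = 3.438×10⁶ m.
At r₁: circular v_c1 = √(μ/r₁) = 1616 m/s; transfer-perilune v_p = √[μ(2/r₁ − 1/a_t)] = 1948 m/s.
Δv₁ = v_p − v_c1 = 332.2 m/s.
At r₂: circular v_c2 = √(μ/r₂) = 990.6 m/s; transfer-apolune v_a = √[μ(2/r₂ − 1/a_t)] = 732.2 m/s.
Δv₂ = v_c2 − v_a = 258.3 m/s.
Total Δv = Δv₁ + Δv₂ = 590.5 m/s.

Δv_total ≈ 591 m/s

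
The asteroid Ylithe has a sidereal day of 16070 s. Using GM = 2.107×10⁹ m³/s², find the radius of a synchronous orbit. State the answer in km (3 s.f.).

r_sync ≈ 240 km

A synchronous orbit has period T, so by Kepler's third law a = (μT²/4π²)^(1/3).
μT²/4π² = 2.107×10⁹ × (1.607×10⁴)² / 39.48 = 1.378×10¹⁶ m³.
a = 2.398×10⁵ m = 239.76 km.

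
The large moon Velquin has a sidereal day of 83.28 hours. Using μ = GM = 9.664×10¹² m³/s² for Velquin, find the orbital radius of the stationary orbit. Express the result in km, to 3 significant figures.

r_sync ≈ 28000 km

T = 83.28 hours = 2.998×10⁵ s.
A synchronous orbit has period T, so by Kepler's third law a = (μT²/4π²)^(1/3).
μT²/4π² = 9.664×10¹² × (2.998×10⁵)² / 39.48 = 2.200×10²² m³.
a = 2.802×10⁷ m = 28022 km.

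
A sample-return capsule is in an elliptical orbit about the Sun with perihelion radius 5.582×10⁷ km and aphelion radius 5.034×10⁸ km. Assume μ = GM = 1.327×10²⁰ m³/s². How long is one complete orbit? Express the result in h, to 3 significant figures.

Semi-major axis a = (r_p + r_a)/2 = (5.5820×10⁷ + 5.0340×10⁸)/2 = 2.7961×10⁸ km = 2.796×10¹¹ m.
By Kepler's third law T = 2π√(a³/μ) = 2π × 1.283×10⁷ = 8.064×10⁷ s.
= 22400 h.

T ≈ 22400 h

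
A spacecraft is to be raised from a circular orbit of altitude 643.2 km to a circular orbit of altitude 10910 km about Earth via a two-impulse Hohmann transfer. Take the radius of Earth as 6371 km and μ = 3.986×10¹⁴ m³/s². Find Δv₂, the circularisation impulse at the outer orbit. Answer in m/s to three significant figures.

r₁ = 6371 + 643.2 = 7014.2 km = 7.0142×10⁶ m.
r₂ = 6371 + 10910 = 17281 km = 1.7281×10⁷ m.
Transfer ellipse a_t = (r₁ + r₂)/2 = 1.215×10⁷ m.
At r₁: circular v_c1 = √(μ/r₁) = 7538 m/s; transfer-perigee v_p = √[μ(2/r₁ − 1/a_t)] = 8991 m/s.
At r₂: circular v_c2 = √(μ/r₂) = 4803 m/s; transfer-apogee v_a = √[μ(2/r₂ − 1/a_t)] = 3649 m/s.
Δv₂ = v_c2 − v_a = 1153 m/s.

Δv ≈ 1150 m/s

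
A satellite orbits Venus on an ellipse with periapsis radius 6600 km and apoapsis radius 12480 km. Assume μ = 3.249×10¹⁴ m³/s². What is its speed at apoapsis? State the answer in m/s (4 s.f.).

v ≈ 4244 m/s

Semi-major axis a = (r_p + r_a)/2 = 9540.0 km = 9.540×10⁶ m.
Vis-viva: v² = μ(2/r − 1/a) = 3.249×10¹⁴ × (1.603×10⁻⁷ − 1.048×10⁻⁷) = 1.801×10⁷ m²/s².
v = 4244 m/s.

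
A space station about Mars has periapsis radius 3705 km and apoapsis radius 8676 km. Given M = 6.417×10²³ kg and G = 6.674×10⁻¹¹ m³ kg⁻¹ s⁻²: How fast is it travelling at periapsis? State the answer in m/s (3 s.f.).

μ = GM = 6.674×10⁻¹¹ × 6.417×10²³ = 4.283×10¹³ m³/s².
Semi-major axis a = (r_p + r_a)/2 = 6190.5 km = 6.190×10⁶ m.
Vis-viva: v² = μ(2/r − 1/a) = 4.283×10¹³ × (5.398×10⁻⁷ − 1.615×10⁻⁷) = 1.620×10⁷ m²/s².
v = 4025 m/s.

v ≈ 4020 m/s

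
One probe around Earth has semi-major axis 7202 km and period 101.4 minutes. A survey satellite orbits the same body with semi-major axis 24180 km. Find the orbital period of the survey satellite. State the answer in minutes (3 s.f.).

T₂ ≈ 624 minutes

Kepler's third law: T² ∝ a³, so T₂ = T₁ (a₂/a₁)^(3/2).
a₂/a₁ = 3.357, (a₂/a₁)^(3/2) = 6.152.
T₂ = 101.4 × 6.152 = 623.8 minutes.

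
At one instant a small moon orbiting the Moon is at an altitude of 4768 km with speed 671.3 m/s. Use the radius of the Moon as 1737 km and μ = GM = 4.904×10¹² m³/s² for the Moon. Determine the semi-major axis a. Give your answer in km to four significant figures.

a ≈ 4639 km

r = 1737 + 4768 = 6505.0 km = 6.505×10⁶ m.
Specific orbital energy ε = v²/2 − μ/r = (671.3)²/2 − 4.904×10¹²/6.505×10⁶ = -5.286×10⁵ J/kg.
Since ε = −μ/(2a), a = −μ/(2ε) = 4.639×10⁶ m = 4639.0 km.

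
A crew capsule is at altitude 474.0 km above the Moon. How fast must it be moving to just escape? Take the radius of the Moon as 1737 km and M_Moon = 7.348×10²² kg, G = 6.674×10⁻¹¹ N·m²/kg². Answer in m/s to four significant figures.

v_esc ≈ 2106 m/s

μ = GM = 6.674×10⁻¹¹ × 7.348×10²² = 4.904×10¹² m³/s².
r = 1737 + 474.0 = 2211.0 km = 2.2110×10⁶ m.
Escape speed v_esc = √(2μ/r) = √(2 × 4.904×10¹² / 2.211×10⁶) = √(4.436×10⁶) = 2106 m/s.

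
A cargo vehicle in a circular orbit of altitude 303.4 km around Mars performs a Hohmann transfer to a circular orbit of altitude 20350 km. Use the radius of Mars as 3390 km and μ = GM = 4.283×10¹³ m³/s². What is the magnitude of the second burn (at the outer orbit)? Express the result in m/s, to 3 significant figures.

Δv ≈ 646 m/s

r₁ = 3390 + 303.4 = 3693.4 km = 3.6934×10⁶ m.
r₂ = 3390 + 20350 = 23740 km = 2.3740×10⁷ m.
Transfer ellipse a_t = (r₁ + r₂)/2 = 1.372×10⁷ m.
At r₁: circular v_c1 = √(μ/r₁) = 3405 m/s; transfer-periapsis v_p = √[μ(2/r₁ − 1/a_t)] = 4480 m/s.
At r₂: circular v_c2 = √(μ/r₂) = 1343 m/s; transfer-apoapsis v_a = √[μ(2/r₂ − 1/a_t)] = 697.0 m/s.
Δv₂ = v_c2 − v_a = 646.2 m/s.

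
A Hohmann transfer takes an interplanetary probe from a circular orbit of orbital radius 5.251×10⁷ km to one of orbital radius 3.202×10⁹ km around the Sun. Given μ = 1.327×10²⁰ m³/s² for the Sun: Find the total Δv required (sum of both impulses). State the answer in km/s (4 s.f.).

r₁ = 5.251×10⁷ km = 5.251×10¹⁰ m.
r₂ = 3.202×10⁹ km = 3.202×10¹² m.
Transfer ellipse a_t = (r₁ + r₂)/2 = 1.627×10¹² m.
At r₁: circular v_c1 = √(μ/r₁) = 50270 m/s; transfer-perihelion v_p = √[μ(2/r₁ − 1/a_t)] = 70520 m/s.
Δv₁ = v_p − v_c1 = 20250 m/s.
At r₂: circular v_c2 = √(μ/r₂) = 6438 m/s; transfer-aphelion v_a = √[μ(2/r₂ − 1/a_t)] = 1156 m/s.
Δv₂ = v_c2 − v_a = 5281 m/s.
Total Δv = Δv₁ + Δv₂ = 25530 m/s = 25.53 km/s.

Δv_total ≈ 25.53 km/s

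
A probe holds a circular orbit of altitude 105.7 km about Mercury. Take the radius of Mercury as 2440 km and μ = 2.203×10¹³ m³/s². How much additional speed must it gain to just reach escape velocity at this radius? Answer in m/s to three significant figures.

r = 2440 + 105.7 = 2545.7 km = 2.5457×10⁶ m.
Circular speed v_c = √(μ/r) = 2942 m/s.
Escape speed v_esc = √(2μ/r) = √2 × v_c = 4160 m/s.
Δv = v_esc − v_c = 1219 m/s.

Δv ≈ 1220 m/s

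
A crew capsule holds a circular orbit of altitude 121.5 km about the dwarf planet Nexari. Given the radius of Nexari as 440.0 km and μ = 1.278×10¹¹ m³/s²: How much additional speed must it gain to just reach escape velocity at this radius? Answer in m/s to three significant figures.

r = 440.0 + 121.5 = 561.50 km = 5.6150×10⁵ m.
Circular speed v_c = √(μ/r) = 477.1 m/s.
Escape speed v_esc = √(2μ/r) = √2 × v_c = 674.7 m/s.
Δv = v_esc − v_c = 197.6 m/s.

Δv ≈ 198 m/s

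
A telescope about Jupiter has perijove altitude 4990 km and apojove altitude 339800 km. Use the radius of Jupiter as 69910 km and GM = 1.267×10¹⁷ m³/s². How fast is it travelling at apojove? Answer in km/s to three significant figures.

r_p = 69910 + 4990 = 74900 km = 7.4900×10⁷ m.
r_a = 69910 + 339800 = 409710 km = 4.0971×10⁸ m.
Semi-major axis a = (r_p + r_a)/2 = 2.4230×10⁵ km = 2.423×10⁸ m.
Vis-viva: v² = μ(2/r − 1/a) = 1.267×10¹⁷ × (4.882×10⁻⁹ − 4.127×10⁻⁹) = 9.559×10⁷ m²/s².
v = 9777 m/s = 9.777 km/s.

v ≈ 9.78 km/s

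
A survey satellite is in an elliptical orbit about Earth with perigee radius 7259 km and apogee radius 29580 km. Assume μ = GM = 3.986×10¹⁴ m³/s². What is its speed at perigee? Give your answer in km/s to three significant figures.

v ≈ 9.39 km/s

Semi-major axis a = (r_p + r_a)/2 = 18420 km = 1.842×10⁷ m.
Vis-viva: v² = μ(2/r − 1/a) = 3.986×10¹⁴ × (2.755×10⁻⁷ − 5.429×10⁻⁸) = 8.818×10⁷ m²/s².
v = 9391 m/s = 9.391 km/s.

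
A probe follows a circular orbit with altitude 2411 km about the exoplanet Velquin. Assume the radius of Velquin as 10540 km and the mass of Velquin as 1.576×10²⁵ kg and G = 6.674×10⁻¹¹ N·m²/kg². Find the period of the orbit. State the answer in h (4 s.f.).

μ = GM = 6.674×10⁻¹¹ × 1.576×10²⁵ = 1.052×10¹⁵ m³/s².
r = 10540 + 2411 = 12951 km = 1.2951×10⁷ m.
Kepler's third law: T = 2π√(r³/μ) = 2π√((1.295×10⁷)³ / 1.052×10¹⁵).
r³/μ = 2.065×10⁶ s², so T = 2π × 1.437×10³ = 9.029×10³ s.
Converting: 9.029×10³ s ÷ 3600 = 2.508 h.

T ≈ 2.508 h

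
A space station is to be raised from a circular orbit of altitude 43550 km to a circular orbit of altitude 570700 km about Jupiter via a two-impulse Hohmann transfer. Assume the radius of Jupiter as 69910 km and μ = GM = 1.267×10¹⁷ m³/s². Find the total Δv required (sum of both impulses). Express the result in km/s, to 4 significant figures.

r₁ = 69910 + 43550 = 113460 km = 1.1346×10⁸ m.
r₂ = 69910 + 570700 = 640610 km = 6.4061×10⁸ m.
Transfer ellipse a_t = (r₁ + r₂)/2 = 3.770×10⁸ m.
At r₁: circular v_c1 = √(μ/r₁) = 33420 m/s; transfer-perijove v_p = √[μ(2/r₁ − 1/a_t)] = 43560 m/s.
Δv₁ = v_p − v_c1 = 10140 m/s.
At r₂: circular v_c2 = √(μ/r₂) = 14060 m/s; transfer-apojove v_a = √[μ(2/r₂ − 1/a_t)] = 7715 m/s.
Δv₂ = v_c2 − v_a = 6349 m/s.
Total Δv = Δv₁ + Δv₂ = 16490 m/s = 16.49 km/s.

Δv_total ≈ 16.49 km/s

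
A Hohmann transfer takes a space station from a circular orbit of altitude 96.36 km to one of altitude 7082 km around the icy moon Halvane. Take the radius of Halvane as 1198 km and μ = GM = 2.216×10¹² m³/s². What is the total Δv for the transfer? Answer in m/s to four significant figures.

r₁ = 1198 + 96.36 = 1294.4 km = 1.2944×10⁶ m.
r₂ = 1198 + 7082 = 8280.0 km = 8.2800×10⁶ m.
Transfer ellipse a_t = (r₁ + r₂)/2 = 4.787×10⁶ m.
At r₁: circular v_c1 = √(μ/r₁) = 1308 m/s; transfer-periapsis v_p = √[μ(2/r₁ − 1/a_t)] = 1721 m/s.
Δv₁ = v_p − v_c1 = 412.4 m/s.
At r₂: circular v_c2 = √(μ/r₂) = 517.3 m/s; transfer-apoapsis v_a = √[μ(2/r₂ − 1/a_t)] = 269.0 m/s.
Δv₂ = v_c2 − v_a = 248.3 m/s.
Total Δv = Δv₁ + Δv₂ = 660.7 m/s.

Δv_total ≈ 660.7 m/s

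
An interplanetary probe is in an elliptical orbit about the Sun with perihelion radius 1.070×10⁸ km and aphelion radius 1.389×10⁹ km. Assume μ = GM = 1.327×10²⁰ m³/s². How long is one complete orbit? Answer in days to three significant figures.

Semi-major axis a = (r_p + r_a)/2 = (1.0700×10⁸ + 1.3890×10⁹)/2 = 7.4800×10⁸ km = 7.480×10¹¹ m.
By Kepler's third law T = 2π√(a³/μ) = 2π × 5.616×10⁷ = 3.529×10⁸ s.
= 4084 days.

T ≈ 4080 days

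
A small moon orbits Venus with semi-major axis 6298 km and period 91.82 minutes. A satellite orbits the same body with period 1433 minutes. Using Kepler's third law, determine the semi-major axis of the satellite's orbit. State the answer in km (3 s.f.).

Kepler's third law: a³ ∝ T², so a₂ = a₁ (T₂/T₁)^(2/3).
T₂/T₁ = 15.61, (T₂/T₁)^(2/3) = 6.245.
a₂ = 6298 × 6.245 = 39330 km.

a₂ ≈ 39300 km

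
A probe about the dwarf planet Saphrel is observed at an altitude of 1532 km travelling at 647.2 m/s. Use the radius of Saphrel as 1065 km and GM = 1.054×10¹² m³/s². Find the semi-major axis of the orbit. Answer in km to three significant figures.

r = 1065 + 1532 = 2597.0 km = 2.597×10⁶ m.
Vis-viva rearranged: 1/a = 2/r − v²/μ = 7.701×10⁻⁷ − 3.974×10⁻⁷ = 3.727×10⁻⁷ m⁻¹.
a = 2.683×10⁶ m = 2683.0 km.

a ≈ 2680 km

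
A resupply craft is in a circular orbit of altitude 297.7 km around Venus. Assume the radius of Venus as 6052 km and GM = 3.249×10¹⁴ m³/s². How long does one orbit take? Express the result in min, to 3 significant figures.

r = 6052 + 297.7 = 6349.7 km = 6.3497×10⁶ m.
Kepler's third law: T = 2π√(r³/μ) = 2π√((6.350×10⁶)³ / 3.249×10¹⁴).
r³/μ = 7.880×10⁵ s², so T = 2π × 8.877×10² = 5.577×10³ s.
Converting: 5.577×10³ s ÷ 60.00 = 92.96 min.

T ≈ 93.0 min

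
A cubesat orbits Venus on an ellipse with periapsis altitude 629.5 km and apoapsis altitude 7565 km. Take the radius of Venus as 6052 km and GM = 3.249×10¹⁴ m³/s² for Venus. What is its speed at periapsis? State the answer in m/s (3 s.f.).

r_p = 6052 + 629.5 = 6681.5 km = 6.6815×10⁶ m.
r_a = 6052 + 7565 = 13617 km = 1.3617×10⁷ m.
Semi-major axis a = (r_p + r_a)/2 = 10149 km = 1.015×10⁷ m.
Vis-viva: v² = μ(2/r − 1/a) = 3.249×10¹⁴ × (2.993×10⁻⁷ − 9.853×10⁻⁸) = 6.524×10⁷ m²/s².
v = 8077 m/s.

v ≈ 8080 m/s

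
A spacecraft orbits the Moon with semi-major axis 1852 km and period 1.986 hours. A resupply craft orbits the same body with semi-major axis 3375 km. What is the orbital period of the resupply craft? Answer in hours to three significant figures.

Kepler's third law: T² ∝ a³, so T₂ = T₁ (a₂/a₁)^(3/2).
a₂/a₁ = 1.822, (a₂/a₁)^(3/2) = 2.460.
T₂ = 1.986 × 2.460 = 4.886 hours.

T₂ ≈ 4.89 hours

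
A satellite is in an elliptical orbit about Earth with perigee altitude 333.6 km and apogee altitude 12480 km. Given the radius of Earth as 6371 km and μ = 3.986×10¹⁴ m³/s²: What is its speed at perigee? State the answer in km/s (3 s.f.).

r_p = 6371 + 333.6 = 6704.6 km = 6.7046×10⁶ m.
r_a = 6371 + 12480 = 18851 km = 1.8851×10⁷ m.
Semi-major axis a = (r_p + r_a)/2 = 12778 km = 1.278×10⁷ m.
Vis-viva: v² = μ(2/r − 1/a) = 3.986×10¹⁴ × (2.983×10⁻⁷ − 7.826×10⁻⁸) = 8.771×10⁷ m²/s².
v = 9365 m/s = 9.365 km/s.

v ≈ 9.37 km/s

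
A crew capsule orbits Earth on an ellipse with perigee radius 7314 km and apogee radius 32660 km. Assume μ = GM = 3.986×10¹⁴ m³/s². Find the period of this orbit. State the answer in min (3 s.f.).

T ≈ 469 min

Semi-major axis a = (r_p + r_a)/2 = (7314.0 + 32660)/2 = 19987 km = 1.999×10⁷ m.
By Kepler's third law T = 2π√(a³/μ) = 2π × 4.476×10³ = 2.812×10⁴ s.
= 468.7 min.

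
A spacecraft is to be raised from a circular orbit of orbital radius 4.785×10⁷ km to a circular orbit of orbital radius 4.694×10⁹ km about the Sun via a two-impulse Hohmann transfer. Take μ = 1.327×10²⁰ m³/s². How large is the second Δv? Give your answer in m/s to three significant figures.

Δv ≈ 4560 m/s

r₁ = 4.785×10⁷ km = 4.785×10¹⁰ m.
r₂ = 4.694×10⁹ km = 4.694×10¹² m.
Transfer ellipse a_t = (r₁ + r₂)/2 = 2.371×10¹² m.
At r₁: circular v_c1 = √(μ/r₁) = 52660 m/s; transfer-perihelion v_p = √[μ(2/r₁ − 1/a_t)] = 74100 m/s.
At r₂: circular v_c2 = √(μ/r₂) = 5317 m/s; transfer-aphelion v_a = √[μ(2/r₂ − 1/a_t)] = 755.3 m/s.
Δv₂ = v_c2 − v_a = 4562 m/s.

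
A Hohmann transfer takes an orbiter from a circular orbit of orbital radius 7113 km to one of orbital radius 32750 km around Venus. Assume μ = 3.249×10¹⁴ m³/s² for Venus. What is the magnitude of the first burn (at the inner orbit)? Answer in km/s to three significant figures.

r₁ = 7113 km = 7.113×10⁶ m.
r₂ = 32750 km = 3.275×10⁷ m.
Transfer ellipse a_t = (r₁ + r₂)/2 = 1.993×10⁷ m.
At r₁: circular v_c1 = √(μ/r₁) = 6758 m/s; transfer-periapsis v_p = √[μ(2/r₁ − 1/a_t)] = 8663 m/s.
Δv₁ = v_p − v_c1 = 1905 m/s.
= 1.905 km/s.

Δv ≈ 1.90 km/s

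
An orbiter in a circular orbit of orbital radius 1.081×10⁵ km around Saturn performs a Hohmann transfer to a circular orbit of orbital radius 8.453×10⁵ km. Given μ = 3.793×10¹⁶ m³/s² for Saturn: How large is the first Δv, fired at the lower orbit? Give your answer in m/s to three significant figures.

r₁ = 1.081×10⁵ km = 1.081×10⁸ m.
r₂ = 8.453×10⁵ km = 8.453×10⁸ m.
Transfer ellipse a_t = (r₁ + r₂)/2 = 4.767×10⁸ m.
At r₁: circular v_c1 = √(μ/r₁) = 18730 m/s; transfer-perikrone v_p = √[μ(2/r₁ − 1/a_t)] = 24940 m/s.
Δv₁ = v_p − v_c1 = 6212 m/s.

Δv ≈ 6210 m/s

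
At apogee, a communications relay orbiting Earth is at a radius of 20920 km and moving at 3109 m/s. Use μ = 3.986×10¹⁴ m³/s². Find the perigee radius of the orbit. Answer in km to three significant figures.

perigee radius ≈ 7110 km

r_a = 2.092×10⁷ m.
Specific energy ε = v²/2 − μ/r = -1.422×10⁷ J/kg, so a = −μ/(2ε) = 1.401×10⁷ m.
The apsides satisfy r_p + r_a = 2a, so the perigee radius is 2a − r_a = 7.110×10⁶ m = 7109.8 km.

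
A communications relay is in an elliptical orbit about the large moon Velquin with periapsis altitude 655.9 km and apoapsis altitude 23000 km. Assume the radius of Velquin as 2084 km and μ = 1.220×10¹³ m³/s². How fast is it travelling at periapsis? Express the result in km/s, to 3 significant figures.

v ≈ 2.83 km/s

r_p = 2084 + 655.9 = 2739.9 km = 2.7399×10⁶ m.
r_a = 2084 + 23000 = 25084 km = 2.5084×10⁷ m.
Semi-major axis a = (r_p + r_a)/2 = 13912 km = 1.391×10⁷ m.
Vis-viva: v² = μ(2/r − 1/a) = 1.220×10¹³ × (7.300×10⁻⁷ − 7.188×10⁻⁸) = 8.028×10⁶ m²/s².
v = 2833 m/s = 2.833 km/s.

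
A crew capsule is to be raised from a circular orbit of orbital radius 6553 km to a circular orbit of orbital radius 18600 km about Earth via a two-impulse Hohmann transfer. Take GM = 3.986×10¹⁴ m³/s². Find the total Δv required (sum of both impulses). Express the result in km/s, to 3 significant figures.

r₁ = 6553 km = 6.553×10⁶ m.
r₂ = 18600 km = 1.860×10⁷ m.
Transfer ellipse a_t = (r₁ + r₂)/2 = 1.258×10⁷ m.
At r₁: circular v_c1 = √(μ/r₁) = 7799 m/s; transfer-perigee v_p = √[μ(2/r₁ − 1/a_t)] = 9485 m/s.
Δv₁ = v_p − v_c1 = 1686 m/s.
At r₂: circular v_c2 = √(μ/r₂) = 4629 m/s; transfer-apogee v_a = √[μ(2/r₂ − 1/a_t)] = 3342 m/s.
Δv₂ = v_c2 − v_a = 1288 m/s.
Total Δv = Δv₁ + Δv₂ = 2973 m/s = 2.973 km/s.

Δv_total ≈ 2.97 km/s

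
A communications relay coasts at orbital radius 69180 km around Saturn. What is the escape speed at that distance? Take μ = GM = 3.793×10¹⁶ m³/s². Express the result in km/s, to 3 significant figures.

v_esc ≈ 33.1 km/s

r = 69180 km = 6.918×10⁷ m.
Escape speed v_esc = √(2μ/r) = √(2 × 3.793×10¹⁶ / 6.918×10⁷) = √(1.097×10⁹) = 33110 m/s.
= 33.11 km/s.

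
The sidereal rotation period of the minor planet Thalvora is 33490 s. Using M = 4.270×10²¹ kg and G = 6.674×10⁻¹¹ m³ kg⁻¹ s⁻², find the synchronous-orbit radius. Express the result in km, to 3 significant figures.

μ = GM = 6.674×10⁻¹¹ × 4.270×10²¹ = 2.850×10¹¹ m³/s².
A synchronous orbit has period T, so by Kepler's third law a = (μT²/4π²)^(1/3).
μT²/4π² = 2.850×10¹¹ × (3.349×10⁴)² / 39.48 = 8.096×10¹⁸ m³.
a = 2.008×10⁶ m = 2008.0 km.

r_sync ≈ 2010 km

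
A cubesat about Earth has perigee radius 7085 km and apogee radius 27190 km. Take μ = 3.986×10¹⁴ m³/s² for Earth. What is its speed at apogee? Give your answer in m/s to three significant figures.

v ≈ 2460 m/s

Semi-major axis a = (r_p + r_a)/2 = 17138 km = 1.714×10⁷ m.
Vis-viva: v² = μ(2/r − 1/a) = 3.986×10¹⁴ × (7.356×10⁻⁸ − 5.835×10⁻⁸) = 6.061×10⁶ m²/s².
v = 2462 m/s.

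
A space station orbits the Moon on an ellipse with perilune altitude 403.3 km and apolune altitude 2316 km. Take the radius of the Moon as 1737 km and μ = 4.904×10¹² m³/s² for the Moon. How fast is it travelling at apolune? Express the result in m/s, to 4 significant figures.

v ≈ 914.5 m/s

r_p = 1737 + 403.3 = 2140.3 km = 2.1403×10⁶ m.
r_a = 1737 + 2316 = 4053.0 km = 4.0530×10⁶ m.
Semi-major axis a = (r_p + r_a)/2 = 3096.7 km = 3.097×10⁶ m.
Vis-viva: v² = μ(2/r − 1/a) = 4.904×10¹² × (4.935×10⁻⁷ − 3.229×10⁻⁷) = 8.363×10⁵ m²/s².
v = 914.5 m/s.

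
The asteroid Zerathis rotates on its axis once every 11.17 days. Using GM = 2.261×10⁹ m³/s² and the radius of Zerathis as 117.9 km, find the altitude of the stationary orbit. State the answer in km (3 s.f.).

h_sync ≈ 3650 km

T = 11.17 days = 9.651×10⁵ s.
A synchronous orbit has period T, so by Kepler's third law a = (μT²/4π²)^(1/3).
μT²/4π² = 2.261×10⁹ × (9.651×10⁵)² / 39.48 = 5.334×10¹⁹ m³.
a = 3.764×10⁶ m = 3764.4 km.
Altitude h = a − R = 3764.4 − 117.9 = 3646.5 km.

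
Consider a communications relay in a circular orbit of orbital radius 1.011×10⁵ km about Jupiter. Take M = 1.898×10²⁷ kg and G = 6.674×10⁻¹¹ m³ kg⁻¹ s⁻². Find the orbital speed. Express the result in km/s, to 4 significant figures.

μ = GM = 6.674×10⁻¹¹ × 1.898×10²⁷ = 1.267×10¹⁷ m³/s².
r = 1.011×10⁵ km = 1.011×10⁸ m.
For a circular orbit v = √(μ/r) = √(1.267×10¹⁷ / 1.011×10⁸) = √(1.253×10⁹) = 35400 m/s.
That is 35.40 km/s.

v ≈ 35.40 km/s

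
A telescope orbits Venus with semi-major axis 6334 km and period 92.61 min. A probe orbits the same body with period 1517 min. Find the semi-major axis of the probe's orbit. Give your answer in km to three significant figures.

a₂ ≈ 40900 km

Kepler's third law: a³ ∝ T², so a₂ = a₁ (T₂/T₁)^(2/3).
T₂/T₁ = 16.38, (T₂/T₁)^(2/3) = 6.450.
a₂ = 6334 × 6.450 = 40850 km.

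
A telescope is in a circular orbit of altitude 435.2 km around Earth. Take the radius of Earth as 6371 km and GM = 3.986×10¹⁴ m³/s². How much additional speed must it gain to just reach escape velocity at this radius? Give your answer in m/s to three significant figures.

r = 6371 + 435.2 = 6806.2 km = 6.8062×10⁶ m.
Circular speed v_c = √(μ/r) = 7653 m/s.
Escape speed v_esc = √(2μ/r) = √2 × v_c = 10820 m/s.
Δv = v_esc − v_c = 3170 m/s.

Δv ≈ 3170 m/s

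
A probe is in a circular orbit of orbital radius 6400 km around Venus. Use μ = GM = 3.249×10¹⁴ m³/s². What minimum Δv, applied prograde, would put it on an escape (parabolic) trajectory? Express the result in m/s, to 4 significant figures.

Δv ≈ 2951 m/s

r = 6400 km = 6.400×10⁶ m.
Circular speed v_c = √(μ/r) = 7125 m/s.
Escape speed v_esc = √(2μ/r) = √2 × v_c = 10080 m/s.
Δv = v_esc − v_c = 2951 m/s.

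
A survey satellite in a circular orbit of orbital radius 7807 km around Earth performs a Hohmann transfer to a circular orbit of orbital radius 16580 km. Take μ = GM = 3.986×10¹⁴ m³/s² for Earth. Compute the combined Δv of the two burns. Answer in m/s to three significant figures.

Δv_total ≈ 2170 m/s

r₁ = 7807 km = 7.807×10⁶ m.
r₂ = 16580 km = 1.658×10⁷ m.
Transfer ellipse a_t = (r₁ + r₂)/2 = 1.219×10⁷ m.
At r₁: circular v_c1 = √(μ/r₁) = 7145 m/s; transfer-perigee v_p = √[μ(2/r₁ − 1/a_t)] = 8332 m/s.
Δv₁ = v_p − v_c1 = 1187 m/s.
At r₂: circular v_c2 = √(μ/r₂) = 4903 m/s; transfer-apogee v_a = √[μ(2/r₂ − 1/a_t)] = 3923 m/s.
Δv₂ = v_c2 − v_a = 979.8 m/s.
Total Δv = Δv₁ + Δv₂ = 2167 m/s.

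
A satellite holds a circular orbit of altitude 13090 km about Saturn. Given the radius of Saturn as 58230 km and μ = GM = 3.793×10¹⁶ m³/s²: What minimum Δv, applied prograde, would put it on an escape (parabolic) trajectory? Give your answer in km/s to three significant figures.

r = 58230 + 13090 = 71320 km = 7.1320×10⁷ m.
Circular speed v_c = √(μ/r) = 23060 m/s.
Escape speed v_esc = √(2μ/r) = √2 × v_c = 32610 m/s.
Δv = v_esc − v_c = 9552 m/s = 9.552 km/s.

Δv ≈ 9.55 km/s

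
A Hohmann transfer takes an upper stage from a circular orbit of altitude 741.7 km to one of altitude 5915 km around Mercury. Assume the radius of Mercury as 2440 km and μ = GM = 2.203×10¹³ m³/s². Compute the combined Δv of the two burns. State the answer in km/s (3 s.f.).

r₁ = 2440 + 741.7 = 3181.7 km = 3.1817×10⁶ m.
r₂ = 2440 + 5915 = 8355.0 km = 8.3550×10⁶ m.
Transfer ellipse a_t = (r₁ + r₂)/2 = 5.768×10⁶ m.
At r₁: circular v_c1 = √(μ/r₁) = 2631 m/s; transfer-periherm v_p = √[μ(2/r₁ − 1/a_t)] = 3167 m/s.
Δv₁ = v_p − v_c1 = 535.5 m/s.
At r₂: circular v_c2 = √(μ/r₂) = 1624 m/s; transfer-apoherm v_a = √[μ(2/r₂ − 1/a_t)] = 1206 m/s.
Δv₂ = v_c2 − v_a = 417.8 m/s.
Total Δv = Δv₁ + Δv₂ = 953.3 m/s = 0.9533 km/s.

Δv_total ≈ 0.953 km/s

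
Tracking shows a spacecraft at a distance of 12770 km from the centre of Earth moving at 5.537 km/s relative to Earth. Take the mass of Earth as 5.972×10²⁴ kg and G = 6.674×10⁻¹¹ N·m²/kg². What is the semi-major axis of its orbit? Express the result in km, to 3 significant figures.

a ≈ 12500 km

μ = GM = 6.674×10⁻¹¹ × 5.972×10²⁴ = 3.986×10¹⁴ m³/s².
r = 1.277×10⁷ m.
Specific orbital energy ε = v²/2 − μ/r = (5537)²/2 − 3.986×10¹⁴/1.277×10⁷ = -1.588×10⁷ J/kg.
Since ε = −μ/(2a), a = −μ/(2ε) = 1.255×10⁷ m = 12548 km.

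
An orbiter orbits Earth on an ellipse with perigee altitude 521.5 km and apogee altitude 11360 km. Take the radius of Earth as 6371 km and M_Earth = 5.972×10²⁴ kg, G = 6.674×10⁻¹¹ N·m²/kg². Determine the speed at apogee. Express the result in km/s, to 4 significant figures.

v ≈ 3.547 km/s

μ = GM = 6.674×10⁻¹¹ × 5.972×10²⁴ = 3.986×10¹⁴ m³/s².
r_p = 6371 + 521.5 = 6892.5 km = 6.8925×10⁶ m.
r_a = 6371 + 11360 = 17731 km = 1.7731×10⁷ m.
Semi-major axis a = (r_p + r_a)/2 = 12312 km = 1.231×10⁷ m.
Vis-viva: v² = μ(2/r − 1/a) = 3.986×10¹⁴ × (1.128×10⁻⁷ − 8.122×10⁻⁸) = 1.258×10⁷ m²/s².
v = 3547 m/s = 3.547 km/s.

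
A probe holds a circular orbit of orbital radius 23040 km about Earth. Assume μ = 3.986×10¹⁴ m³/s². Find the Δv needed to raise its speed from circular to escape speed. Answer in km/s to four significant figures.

r = 23040 km = 2.304×10⁷ m.
Circular speed v_c = √(μ/r) = 4159 m/s.
Escape speed v_esc = √(2μ/r) = √2 × v_c = 5882 m/s.
Δv = v_esc − v_c = 1723 m/s = 1.723 km/s.

Δv ≈ 1.723 km/s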